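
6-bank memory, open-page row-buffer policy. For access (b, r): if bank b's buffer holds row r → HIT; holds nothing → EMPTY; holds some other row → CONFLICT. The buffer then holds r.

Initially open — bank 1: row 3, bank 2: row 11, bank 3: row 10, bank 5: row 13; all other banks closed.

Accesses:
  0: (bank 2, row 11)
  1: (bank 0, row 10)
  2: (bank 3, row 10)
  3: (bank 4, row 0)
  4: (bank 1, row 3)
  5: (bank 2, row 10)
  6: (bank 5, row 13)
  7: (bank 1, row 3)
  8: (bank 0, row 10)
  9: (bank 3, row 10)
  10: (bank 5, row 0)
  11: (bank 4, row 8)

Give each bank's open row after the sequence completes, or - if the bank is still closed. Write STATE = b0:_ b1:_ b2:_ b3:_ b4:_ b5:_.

STATE = b0:10 b1:3 b2:10 b3:10 b4:8 b5:0

  [0] b2 r11: had r11 ⇒ H
  [1] b0 r10: no row ⇒ E
  [2] b3 r10: had r10 ⇒ H
  [3] b4 r0: no row ⇒ E
  [4] b1 r3: had r3 ⇒ H
  [5] b2 r10: had r11 ⇒ C
  [6] b5 r13: had r13 ⇒ H
  [7] b1 r3: had r3 ⇒ H
  [8] b0 r10: had r10 ⇒ H
  [9] b3 r10: had r10 ⇒ H
  [10] b5 r0: had r13 ⇒ C
  [11] b4 r8: had r0 ⇒ C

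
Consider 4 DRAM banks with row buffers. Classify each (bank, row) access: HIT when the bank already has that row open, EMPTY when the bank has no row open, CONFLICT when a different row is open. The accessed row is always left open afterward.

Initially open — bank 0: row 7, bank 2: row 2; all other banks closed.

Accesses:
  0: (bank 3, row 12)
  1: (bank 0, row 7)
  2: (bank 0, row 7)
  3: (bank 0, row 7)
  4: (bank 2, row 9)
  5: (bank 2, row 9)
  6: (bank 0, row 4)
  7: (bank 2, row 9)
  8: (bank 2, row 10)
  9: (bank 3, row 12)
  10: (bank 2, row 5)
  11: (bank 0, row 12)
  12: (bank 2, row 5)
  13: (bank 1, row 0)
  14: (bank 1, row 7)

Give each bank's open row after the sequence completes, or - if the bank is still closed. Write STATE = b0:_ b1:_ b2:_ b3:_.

  [0] b3 r12: no row ⇒ E
  [1] b0 r7: had r7 ⇒ H
  [2] b0 r7: had r7 ⇒ H
  [3] b0 r7: had r7 ⇒ H
  [4] b2 r9: had r2 ⇒ C
  [5] b2 r9: had r9 ⇒ H
  [6] b0 r4: had r7 ⇒ C
  [7] b2 r9: had r9 ⇒ H
  [8] b2 r10: had r9 ⇒ C
  [9] b3 r12: had r12 ⇒ H
  [10] b2 r5: had r10 ⇒ C
  [11] b0 r12: had r4 ⇒ C
  [12] b2 r5: had r5 ⇒ H
  [13] b1 r0: no row ⇒ E
  [14] b1 r7: had r0 ⇒ C

STATE = b0:12 b1:7 b2:5 b3:12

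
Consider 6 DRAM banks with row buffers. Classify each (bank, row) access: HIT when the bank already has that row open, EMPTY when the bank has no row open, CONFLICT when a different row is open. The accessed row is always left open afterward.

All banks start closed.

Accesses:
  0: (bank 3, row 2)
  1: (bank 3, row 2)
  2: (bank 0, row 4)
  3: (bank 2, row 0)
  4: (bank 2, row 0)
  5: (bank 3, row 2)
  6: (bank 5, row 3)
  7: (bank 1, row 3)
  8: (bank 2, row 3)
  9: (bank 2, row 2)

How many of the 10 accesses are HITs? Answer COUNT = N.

  [0] b3 r2: no row ⇒ E
  [1] b3 r2: had r2 ⇒ H
  [2] b0 r4: no row ⇒ E
  [3] b2 r0: no row ⇒ E
  [4] b2 r0: had r0 ⇒ H
  [5] b3 r2: had r2 ⇒ H
  [6] b5 r3: no row ⇒ E
  [7] b1 r3: no row ⇒ E
  [8] b2 r3: had r0 ⇒ C
  [9] b2 r2: had r3 ⇒ C

COUNT = 3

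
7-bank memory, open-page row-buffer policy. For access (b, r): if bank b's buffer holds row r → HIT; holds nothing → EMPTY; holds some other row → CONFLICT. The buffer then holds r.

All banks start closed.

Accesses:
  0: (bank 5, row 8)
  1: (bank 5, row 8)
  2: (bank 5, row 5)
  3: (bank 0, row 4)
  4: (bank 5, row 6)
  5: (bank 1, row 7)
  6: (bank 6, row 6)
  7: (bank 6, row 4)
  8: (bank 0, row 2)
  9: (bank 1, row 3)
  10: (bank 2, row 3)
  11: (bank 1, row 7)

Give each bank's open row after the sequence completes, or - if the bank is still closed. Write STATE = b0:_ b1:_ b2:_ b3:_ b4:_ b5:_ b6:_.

step 0: bank5 None->8 [EMPTY]
step 1: bank5 8->8 [HIT]
step 2: bank5 8->5 [CONFLICT]
step 3: bank0 None->4 [EMPTY]
step 4: bank5 5->6 [CONFLICT]
step 5: bank1 None->7 [EMPTY]
step 6: bank6 None->6 [EMPTY]
step 7: bank6 6->4 [CONFLICT]
step 8: bank0 4->2 [CONFLICT]
step 9: bank1 7->3 [CONFLICT]
step 10: bank2 None->3 [EMPTY]
step 11: bank1 3->7 [CONFLICT]

STATE = b0:2 b1:7 b2:3 b3:- b4:- b5:6 b6:4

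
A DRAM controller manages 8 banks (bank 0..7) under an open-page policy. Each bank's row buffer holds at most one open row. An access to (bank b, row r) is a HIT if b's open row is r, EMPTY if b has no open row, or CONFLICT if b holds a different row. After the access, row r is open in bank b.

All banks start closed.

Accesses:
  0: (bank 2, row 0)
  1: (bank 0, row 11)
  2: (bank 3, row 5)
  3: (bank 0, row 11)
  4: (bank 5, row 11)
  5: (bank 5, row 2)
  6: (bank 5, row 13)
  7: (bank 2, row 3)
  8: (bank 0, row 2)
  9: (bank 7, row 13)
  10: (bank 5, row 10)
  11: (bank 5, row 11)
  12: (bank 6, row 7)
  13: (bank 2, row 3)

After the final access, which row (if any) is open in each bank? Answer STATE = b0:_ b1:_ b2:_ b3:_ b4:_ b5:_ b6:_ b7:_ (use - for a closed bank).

0: bank 2 row 0 — prev None → EMPTY
1: bank 0 row 11 — prev None → EMPTY
2: bank 3 row 5 — prev None → EMPTY
3: bank 0 row 11 — prev 11 → HIT
4: bank 5 row 11 — prev None → EMPTY
5: bank 5 row 2 — prev 11 → CONFLICT
6: bank 5 row 13 — prev 2 → CONFLICT
7: bank 2 row 3 — prev 0 → CONFLICT
8: bank 0 row 2 — prev 11 → CONFLICT
9: bank 7 row 13 — prev None → EMPTY
10: bank 5 row 10 — prev 13 → CONFLICT
11: bank 5 row 11 — prev 10 → CONFLICT
12: bank 6 row 7 — prev None → EMPTY
13: bank 2 row 3 — prev 3 → HIT

STATE = b0:2 b1:- b2:3 b3:5 b4:- b5:11 b6:7 b7:13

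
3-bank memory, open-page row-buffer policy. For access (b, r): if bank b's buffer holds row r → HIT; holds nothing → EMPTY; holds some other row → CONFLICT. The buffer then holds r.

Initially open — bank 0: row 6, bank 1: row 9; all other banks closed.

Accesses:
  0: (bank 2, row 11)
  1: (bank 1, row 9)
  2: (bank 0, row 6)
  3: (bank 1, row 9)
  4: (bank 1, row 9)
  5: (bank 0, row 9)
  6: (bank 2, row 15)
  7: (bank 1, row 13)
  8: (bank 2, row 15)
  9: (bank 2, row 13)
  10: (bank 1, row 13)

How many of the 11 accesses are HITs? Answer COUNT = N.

0: bank 2 row 11 — prev None → EMPTY
1: bank 1 row 9 — prev 9 → HIT
2: bank 0 row 6 — prev 6 → HIT
3: bank 1 row 9 — prev 9 → HIT
4: bank 1 row 9 — prev 9 → HIT
5: bank 0 row 9 — prev 6 → CONFLICT
6: bank 2 row 15 — prev 11 → CONFLICT
7: bank 1 row 13 — prev 9 → CONFLICT
8: bank 2 row 15 — prev 15 → HIT
9: bank 2 row 13 — prev 15 → CONFLICT
10: bank 1 row 13 — prev 13 → HIT

COUNT = 6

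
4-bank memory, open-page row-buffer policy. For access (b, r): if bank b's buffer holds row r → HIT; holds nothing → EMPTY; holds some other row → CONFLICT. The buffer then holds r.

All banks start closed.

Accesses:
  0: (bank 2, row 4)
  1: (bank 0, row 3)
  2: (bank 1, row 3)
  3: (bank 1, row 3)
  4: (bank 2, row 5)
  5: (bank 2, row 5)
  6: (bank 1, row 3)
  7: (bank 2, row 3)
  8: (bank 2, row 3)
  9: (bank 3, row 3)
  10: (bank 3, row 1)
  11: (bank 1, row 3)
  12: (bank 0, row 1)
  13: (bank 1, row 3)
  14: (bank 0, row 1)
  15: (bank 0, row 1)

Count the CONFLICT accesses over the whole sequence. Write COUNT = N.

#0 (2,4) E
#1 (0,3) E
#2 (1,3) E
#3 (1,3) H  (was 3)
#4 (2,5) C  (was 4)
#5 (2,5) H  (was 5)
#6 (1,3) H  (was 3)
#7 (2,3) C  (was 5)
#8 (2,3) H  (was 3)
#9 (3,3) E
#10 (3,1) C  (was 3)
#11 (1,3) H  (was 3)
#12 (0,1) C  (was 3)
#13 (1,3) H  (was 3)
#14 (0,1) H  (was 1)
#15 (0,1) H  (was 1)

COUNT = 4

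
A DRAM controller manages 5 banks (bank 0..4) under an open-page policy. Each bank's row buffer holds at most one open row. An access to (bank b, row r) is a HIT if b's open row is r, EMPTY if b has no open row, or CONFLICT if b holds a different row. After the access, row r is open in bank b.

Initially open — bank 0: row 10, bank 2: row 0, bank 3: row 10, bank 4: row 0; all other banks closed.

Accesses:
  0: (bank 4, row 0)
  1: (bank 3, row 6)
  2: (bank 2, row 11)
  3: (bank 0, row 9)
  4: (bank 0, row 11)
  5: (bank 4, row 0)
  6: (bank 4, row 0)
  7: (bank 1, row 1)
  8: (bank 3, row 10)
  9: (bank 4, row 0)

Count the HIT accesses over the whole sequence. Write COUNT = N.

COUNT = 4

  [0] b4 r0: had r0 ⇒ H
  [1] b3 r6: had r10 ⇒ C
  [2] b2 r11: had r0 ⇒ C
  [3] b0 r9: had r10 ⇒ C
  [4] b0 r11: had r9 ⇒ C
  [5] b4 r0: had r0 ⇒ H
  [6] b4 r0: had r0 ⇒ H
  [7] b1 r1: no row ⇒ E
  [8] b3 r10: had r6 ⇒ C
  [9] b4 r0: had r0 ⇒ H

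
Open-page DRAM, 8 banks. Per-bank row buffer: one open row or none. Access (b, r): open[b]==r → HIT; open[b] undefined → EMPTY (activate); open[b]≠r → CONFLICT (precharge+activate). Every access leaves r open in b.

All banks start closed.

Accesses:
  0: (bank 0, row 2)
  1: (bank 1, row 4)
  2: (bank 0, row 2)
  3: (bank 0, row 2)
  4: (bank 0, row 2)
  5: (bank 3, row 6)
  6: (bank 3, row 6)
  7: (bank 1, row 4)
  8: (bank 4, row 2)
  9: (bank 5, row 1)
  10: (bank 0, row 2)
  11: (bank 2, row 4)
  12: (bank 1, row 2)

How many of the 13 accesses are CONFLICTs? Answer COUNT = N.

0: bank 0 row 2 — prev None → EMPTY
1: bank 1 row 4 — prev None → EMPTY
2: bank 0 row 2 — prev 2 → HIT
3: bank 0 row 2 — prev 2 → HIT
4: bank 0 row 2 — prev 2 → HIT
5: bank 3 row 6 — prev None → EMPTY
6: bank 3 row 6 — prev 6 → HIT
7: bank 1 row 4 — prev 4 → HIT
8: bank 4 row 2 — prev None → EMPTY
9: bank 5 row 1 — prev None → EMPTY
10: bank 0 row 2 — prev 2 → HIT
11: bank 2 row 4 — prev None → EMPTY
12: bank 1 row 2 — prev 4 → CONFLICT

COUNT = 1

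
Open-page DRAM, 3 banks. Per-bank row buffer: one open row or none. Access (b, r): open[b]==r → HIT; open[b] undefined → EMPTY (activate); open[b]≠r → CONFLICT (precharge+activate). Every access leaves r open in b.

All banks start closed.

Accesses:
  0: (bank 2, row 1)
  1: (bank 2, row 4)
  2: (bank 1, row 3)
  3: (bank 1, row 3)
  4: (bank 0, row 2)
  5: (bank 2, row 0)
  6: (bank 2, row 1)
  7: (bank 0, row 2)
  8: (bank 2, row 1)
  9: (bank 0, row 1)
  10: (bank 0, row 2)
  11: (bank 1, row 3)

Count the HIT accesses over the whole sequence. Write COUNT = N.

COUNT = 4

0: bank 2 row 1 — prev None → EMPTY
1: bank 2 row 4 — prev 1 → CONFLICT
2: bank 1 row 3 — prev None → EMPTY
3: bank 1 row 3 — prev 3 → HIT
4: bank 0 row 2 — prev None → EMPTY
5: bank 2 row 0 — prev 4 → CONFLICT
6: bank 2 row 1 — prev 0 → CONFLICT
7: bank 0 row 2 — prev 2 → HIT
8: bank 2 row 1 — prev 1 → HIT
9: bank 0 row 1 — prev 2 → CONFLICT
10: bank 0 row 2 — prev 1 → CONFLICT
11: bank 1 row 3 — prev 3 → HIT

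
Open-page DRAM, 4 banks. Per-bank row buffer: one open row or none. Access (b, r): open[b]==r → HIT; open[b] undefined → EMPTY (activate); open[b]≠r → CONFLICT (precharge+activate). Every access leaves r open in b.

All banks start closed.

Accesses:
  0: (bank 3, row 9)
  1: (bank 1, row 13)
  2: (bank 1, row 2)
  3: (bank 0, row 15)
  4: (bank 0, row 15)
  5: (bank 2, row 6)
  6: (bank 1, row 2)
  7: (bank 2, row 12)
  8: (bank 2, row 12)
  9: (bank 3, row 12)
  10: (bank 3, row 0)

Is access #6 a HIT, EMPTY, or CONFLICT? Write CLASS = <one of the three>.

CLASS = HIT

#0 (3,9) E
#1 (1,13) E
#2 (1,2) C  (was 13)
#3 (0,15) E
#4 (0,15) H  (was 15)
#5 (2,6) E
#6 (1,2) H  (was 2)
#7 (2,12) C  (was 6)
#8 (2,12) H  (was 12)
#9 (3,12) C  (was 9)
#10 (3,0) C  (was 12)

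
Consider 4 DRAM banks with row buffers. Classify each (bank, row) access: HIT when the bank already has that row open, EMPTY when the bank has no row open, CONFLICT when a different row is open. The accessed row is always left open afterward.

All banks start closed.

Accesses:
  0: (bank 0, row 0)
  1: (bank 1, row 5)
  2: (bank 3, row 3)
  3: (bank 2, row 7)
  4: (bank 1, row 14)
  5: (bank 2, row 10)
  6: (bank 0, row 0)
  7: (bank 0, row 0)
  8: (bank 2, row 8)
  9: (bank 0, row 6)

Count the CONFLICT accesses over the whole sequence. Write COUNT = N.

COUNT = 4

step 0: bank0 None->0 [EMPTY]
step 1: bank1 None->5 [EMPTY]
step 2: bank3 None->3 [EMPTY]
step 3: bank2 None->7 [EMPTY]
step 4: bank1 5->14 [CONFLICT]
step 5: bank2 7->10 [CONFLICT]
step 6: bank0 0->0 [HIT]
step 7: bank0 0->0 [HIT]
step 8: bank2 10->8 [CONFLICT]
step 9: bank0 0->6 [CONFLICT]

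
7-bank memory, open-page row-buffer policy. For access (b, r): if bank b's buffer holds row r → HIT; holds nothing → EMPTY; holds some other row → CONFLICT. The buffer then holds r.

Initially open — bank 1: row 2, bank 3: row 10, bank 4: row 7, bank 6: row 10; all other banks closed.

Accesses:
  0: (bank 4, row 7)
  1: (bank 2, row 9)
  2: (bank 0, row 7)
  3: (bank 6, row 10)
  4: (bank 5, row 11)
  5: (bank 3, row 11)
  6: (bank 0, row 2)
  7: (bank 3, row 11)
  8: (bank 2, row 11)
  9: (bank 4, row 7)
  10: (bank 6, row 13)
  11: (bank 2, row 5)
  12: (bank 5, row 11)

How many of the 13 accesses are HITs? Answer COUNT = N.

COUNT = 5

  [0] b4 r7: had r7 ⇒ H
  [1] b2 r9: no row ⇒ E
  [2] b0 r7: no row ⇒ E
  [3] b6 r10: had r10 ⇒ H
  [4] b5 r11: no row ⇒ E
  [5] b3 r11: had r10 ⇒ C
  [6] b0 r2: had r7 ⇒ C
  [7] b3 r11: had r11 ⇒ H
  [8] b2 r11: had r9 ⇒ C
  [9] b4 r7: had r7 ⇒ H
  [10] b6 r13: had r10 ⇒ C
  [11] b2 r5: had r11 ⇒ C
  [12] b5 r11: had r11 ⇒ H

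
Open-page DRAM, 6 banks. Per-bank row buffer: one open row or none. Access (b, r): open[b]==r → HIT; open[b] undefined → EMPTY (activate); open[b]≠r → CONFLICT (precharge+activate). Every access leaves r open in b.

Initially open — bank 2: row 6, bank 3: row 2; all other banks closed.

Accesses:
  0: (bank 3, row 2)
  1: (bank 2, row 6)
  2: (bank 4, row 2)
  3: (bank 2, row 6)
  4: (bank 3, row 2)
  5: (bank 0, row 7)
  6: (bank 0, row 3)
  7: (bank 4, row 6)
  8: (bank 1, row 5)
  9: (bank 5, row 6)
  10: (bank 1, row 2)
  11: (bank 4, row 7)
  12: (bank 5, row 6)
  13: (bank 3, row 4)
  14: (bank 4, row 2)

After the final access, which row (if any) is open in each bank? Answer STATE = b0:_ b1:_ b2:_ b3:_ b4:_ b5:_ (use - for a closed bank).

0: bank 3 row 2 — prev 2 → HIT
1: bank 2 row 6 — prev 6 → HIT
2: bank 4 row 2 — prev None → EMPTY
3: bank 2 row 6 — prev 6 → HIT
4: bank 3 row 2 — prev 2 → HIT
5: bank 0 row 7 — prev None → EMPTY
6: bank 0 row 3 — prev 7 → CONFLICT
7: bank 4 row 6 — prev 2 → CONFLICT
8: bank 1 row 5 — prev None → EMPTY
9: bank 5 row 6 — prev None → EMPTY
10: bank 1 row 2 — prev 5 → CONFLICT
11: bank 4 row 7 — prev 6 → CONFLICT
12: bank 5 row 6 — prev 6 → HIT
13: bank 3 row 4 — prev 2 → CONFLICT
14: bank 4 row 2 — prev 7 → CONFLICT

STATE = b0:3 b1:2 b2:6 b3:4 b4:2 b5:6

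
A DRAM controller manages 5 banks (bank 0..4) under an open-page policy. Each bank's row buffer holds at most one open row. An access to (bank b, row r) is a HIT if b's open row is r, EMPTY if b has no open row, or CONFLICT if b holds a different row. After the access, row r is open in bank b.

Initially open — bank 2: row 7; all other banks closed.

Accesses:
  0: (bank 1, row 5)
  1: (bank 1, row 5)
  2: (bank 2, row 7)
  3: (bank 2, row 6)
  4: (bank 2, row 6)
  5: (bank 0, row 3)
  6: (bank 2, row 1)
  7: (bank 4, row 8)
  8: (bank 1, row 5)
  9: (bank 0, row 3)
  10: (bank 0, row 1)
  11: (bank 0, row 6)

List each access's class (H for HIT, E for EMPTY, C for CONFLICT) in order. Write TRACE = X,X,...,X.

TRACE = E,H,H,C,H,E,C,E,H,H,C,C

0: bank 1 row 5 — prev None → EMPTY
1: bank 1 row 5 — prev 5 → HIT
2: bank 2 row 7 — prev 7 → HIT
3: bank 2 row 6 — prev 7 → CONFLICT
4: bank 2 row 6 — prev 6 → HIT
5: bank 0 row 3 — prev None → EMPTY
6: bank 2 row 1 — prev 6 → CONFLICT
7: bank 4 row 8 — prev None → EMPTY
8: bank 1 row 5 — prev 5 → HIT
9: bank 0 row 3 — prev 3 → HIT
10: bank 0 row 1 — prev 3 → CONFLICT
11: bank 0 row 6 — prev 1 → CONFLICT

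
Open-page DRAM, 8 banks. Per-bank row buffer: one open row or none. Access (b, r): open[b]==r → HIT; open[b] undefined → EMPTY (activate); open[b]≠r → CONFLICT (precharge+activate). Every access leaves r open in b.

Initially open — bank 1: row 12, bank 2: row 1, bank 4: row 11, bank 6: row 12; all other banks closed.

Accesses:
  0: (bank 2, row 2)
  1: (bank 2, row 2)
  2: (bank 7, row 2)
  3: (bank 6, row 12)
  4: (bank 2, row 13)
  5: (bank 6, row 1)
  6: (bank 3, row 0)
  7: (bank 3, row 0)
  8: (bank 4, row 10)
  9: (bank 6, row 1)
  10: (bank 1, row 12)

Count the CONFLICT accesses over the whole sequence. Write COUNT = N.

step 0: bank2 1->2 [CONFLICT]
step 1: bank2 2->2 [HIT]
step 2: bank7 None->2 [EMPTY]
step 3: bank6 12->12 [HIT]
step 4: bank2 2->13 [CONFLICT]
step 5: bank6 12->1 [CONFLICT]
step 6: bank3 None->0 [EMPTY]
step 7: bank3 0->0 [HIT]
step 8: bank4 11->10 [CONFLICT]
step 9: bank6 1->1 [HIT]
step 10: bank1 12->12 [HIT]

COUNT = 4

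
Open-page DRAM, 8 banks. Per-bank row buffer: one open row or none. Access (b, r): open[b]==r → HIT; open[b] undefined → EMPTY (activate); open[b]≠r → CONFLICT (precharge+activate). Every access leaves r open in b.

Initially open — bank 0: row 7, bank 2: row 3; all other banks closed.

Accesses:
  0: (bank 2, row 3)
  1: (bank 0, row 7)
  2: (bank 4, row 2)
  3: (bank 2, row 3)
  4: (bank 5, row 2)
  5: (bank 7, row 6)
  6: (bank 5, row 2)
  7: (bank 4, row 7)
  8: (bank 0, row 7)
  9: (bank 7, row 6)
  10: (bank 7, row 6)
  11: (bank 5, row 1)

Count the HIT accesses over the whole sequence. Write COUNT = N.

COUNT = 7

  [0] b2 r3: had r3 ⇒ H
  [1] b0 r7: had r7 ⇒ H
  [2] b4 r2: no row ⇒ E
  [3] b2 r3: had r3 ⇒ H
  [4] b5 r2: no row ⇒ E
  [5] b7 r6: no row ⇒ E
  [6] b5 r2: had r2 ⇒ H
  [7] b4 r7: had r2 ⇒ C
  [8] b0 r7: had r7 ⇒ H
  [9] b7 r6: had r6 ⇒ H
  [10] b7 r6: had r6 ⇒ H
  [11] b5 r1: had r2 ⇒ C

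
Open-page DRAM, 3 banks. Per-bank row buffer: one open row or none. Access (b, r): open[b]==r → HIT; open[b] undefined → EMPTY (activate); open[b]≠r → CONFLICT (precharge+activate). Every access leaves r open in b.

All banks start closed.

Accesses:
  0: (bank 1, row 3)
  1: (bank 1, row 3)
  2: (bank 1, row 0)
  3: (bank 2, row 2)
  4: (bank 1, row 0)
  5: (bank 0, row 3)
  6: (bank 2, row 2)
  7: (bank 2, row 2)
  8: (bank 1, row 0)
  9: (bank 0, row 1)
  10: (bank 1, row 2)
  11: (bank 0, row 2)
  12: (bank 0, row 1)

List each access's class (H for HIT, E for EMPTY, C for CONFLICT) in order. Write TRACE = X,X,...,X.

#0 (1,3) E
#1 (1,3) H  (was 3)
#2 (1,0) C  (was 3)
#3 (2,2) E
#4 (1,0) H  (was 0)
#5 (0,3) E
#6 (2,2) H  (was 2)
#7 (2,2) H  (was 2)
#8 (1,0) H  (was 0)
#9 (0,1) C  (was 3)
#10 (1,2) C  (was 0)
#11 (0,2) C  (was 1)
#12 (0,1) C  (was 2)

TRACE = E,H,C,E,H,E,H,H,H,C,C,C,C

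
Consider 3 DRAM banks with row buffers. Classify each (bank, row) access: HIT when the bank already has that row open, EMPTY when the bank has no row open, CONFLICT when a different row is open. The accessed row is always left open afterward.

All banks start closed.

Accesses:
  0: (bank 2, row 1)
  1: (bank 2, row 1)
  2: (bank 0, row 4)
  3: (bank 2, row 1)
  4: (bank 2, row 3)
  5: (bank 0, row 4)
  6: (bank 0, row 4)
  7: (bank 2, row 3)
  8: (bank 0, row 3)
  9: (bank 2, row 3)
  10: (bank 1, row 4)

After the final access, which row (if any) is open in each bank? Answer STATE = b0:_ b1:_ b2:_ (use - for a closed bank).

step 0: bank2 None->1 [EMPTY]
step 1: bank2 1->1 [HIT]
step 2: bank0 None->4 [EMPTY]
step 3: bank2 1->1 [HIT]
step 4: bank2 1->3 [CONFLICT]
step 5: bank0 4->4 [HIT]
step 6: bank0 4->4 [HIT]
step 7: bank2 3->3 [HIT]
step 8: bank0 4->3 [CONFLICT]
step 9: bank2 3->3 [HIT]
step 10: bank1 None->4 [EMPTY]

STATE = b0:3 b1:4 b2:3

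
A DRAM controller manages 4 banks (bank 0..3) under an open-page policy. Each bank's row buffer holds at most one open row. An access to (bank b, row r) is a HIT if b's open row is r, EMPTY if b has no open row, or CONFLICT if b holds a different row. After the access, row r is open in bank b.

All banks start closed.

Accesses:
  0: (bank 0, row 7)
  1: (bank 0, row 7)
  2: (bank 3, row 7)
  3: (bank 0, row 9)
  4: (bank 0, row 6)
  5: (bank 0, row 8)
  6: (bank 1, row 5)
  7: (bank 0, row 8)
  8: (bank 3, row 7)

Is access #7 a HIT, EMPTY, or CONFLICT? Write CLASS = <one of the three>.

0: bank 0 row 7 — prev None → EMPTY
1: bank 0 row 7 — prev 7 → HIT
2: bank 3 row 7 — prev None → EMPTY
3: bank 0 row 9 — prev 7 → CONFLICT
4: bank 0 row 6 — prev 9 → CONFLICT
5: bank 0 row 8 — prev 6 → CONFLICT
6: bank 1 row 5 — prev None → EMPTY
7: bank 0 row 8 — prev 8 → HIT
8: bank 3 row 7 — prev 7 → HIT

CLASS = HIT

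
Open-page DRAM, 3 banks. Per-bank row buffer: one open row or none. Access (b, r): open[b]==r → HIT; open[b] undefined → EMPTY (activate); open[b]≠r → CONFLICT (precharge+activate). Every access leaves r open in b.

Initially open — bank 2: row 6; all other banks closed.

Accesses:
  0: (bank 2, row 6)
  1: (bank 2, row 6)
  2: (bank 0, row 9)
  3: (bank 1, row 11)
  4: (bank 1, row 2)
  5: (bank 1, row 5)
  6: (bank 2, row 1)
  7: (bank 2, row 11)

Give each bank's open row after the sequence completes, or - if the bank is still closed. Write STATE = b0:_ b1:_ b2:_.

STATE = b0:9 b1:5 b2:11

  [0] b2 r6: had r6 ⇒ H
  [1] b2 r6: had r6 ⇒ H
  [2] b0 r9: no row ⇒ E
  [3] b1 r11: no row ⇒ E
  [4] b1 r2: had r11 ⇒ C
  [5] b1 r5: had r2 ⇒ C
  [6] b2 r1: had r6 ⇒ C
  [7] b2 r11: had r1 ⇒ C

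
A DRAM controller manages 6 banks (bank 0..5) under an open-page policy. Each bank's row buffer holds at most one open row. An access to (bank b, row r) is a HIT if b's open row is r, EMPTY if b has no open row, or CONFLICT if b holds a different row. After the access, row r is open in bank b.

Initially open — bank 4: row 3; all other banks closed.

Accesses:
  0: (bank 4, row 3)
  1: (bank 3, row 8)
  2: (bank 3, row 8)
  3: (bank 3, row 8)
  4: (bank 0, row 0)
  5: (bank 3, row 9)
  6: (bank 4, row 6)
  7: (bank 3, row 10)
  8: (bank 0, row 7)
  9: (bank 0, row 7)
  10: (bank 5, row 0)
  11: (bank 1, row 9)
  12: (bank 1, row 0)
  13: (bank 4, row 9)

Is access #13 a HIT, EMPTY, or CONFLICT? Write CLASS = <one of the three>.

step 0: bank4 3->3 [HIT]
step 1: bank3 None->8 [EMPTY]
step 2: bank3 8->8 [HIT]
step 3: bank3 8->8 [HIT]
step 4: bank0 None->0 [EMPTY]
step 5: bank3 8->9 [CONFLICT]
step 6: bank4 3->6 [CONFLICT]
step 7: bank3 9->10 [CONFLICT]
step 8: bank0 0->7 [CONFLICT]
step 9: bank0 7->7 [HIT]
step 10: bank5 None->0 [EMPTY]
step 11: bank1 None->9 [EMPTY]
step 12: bank1 9->0 [CONFLICT]
step 13: bank4 6->9 [CONFLICT]

CLASS = CONFLICT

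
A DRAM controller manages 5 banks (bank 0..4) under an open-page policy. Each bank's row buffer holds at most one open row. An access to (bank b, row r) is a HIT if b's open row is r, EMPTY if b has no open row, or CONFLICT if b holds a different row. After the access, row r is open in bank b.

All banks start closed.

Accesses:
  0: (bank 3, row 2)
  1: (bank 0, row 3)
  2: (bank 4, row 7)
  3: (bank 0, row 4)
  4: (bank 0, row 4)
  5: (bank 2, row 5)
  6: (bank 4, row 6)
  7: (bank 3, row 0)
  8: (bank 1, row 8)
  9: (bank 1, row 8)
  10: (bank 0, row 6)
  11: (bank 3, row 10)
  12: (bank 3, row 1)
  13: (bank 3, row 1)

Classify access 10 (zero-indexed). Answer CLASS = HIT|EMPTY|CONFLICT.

0: bank 3 row 2 — prev None → EMPTY
1: bank 0 row 3 — prev None → EMPTY
2: bank 4 row 7 — prev None → EMPTY
3: bank 0 row 4 — prev 3 → CONFLICT
4: bank 0 row 4 — prev 4 → HIT
5: bank 2 row 5 — prev None → EMPTY
6: bank 4 row 6 — prev 7 → CONFLICT
7: bank 3 row 0 — prev 2 → CONFLICT
8: bank 1 row 8 — prev None → EMPTY
9: bank 1 row 8 — prev 8 → HIT
10: bank 0 row 6 — prev 4 → CONFLICT
11: bank 3 row 10 — prev 0 → CONFLICT
12: bank 3 row 1 — prev 10 → CONFLICT
13: bank 3 row 1 — prev 1 → HIT

CLASS = CONFLICT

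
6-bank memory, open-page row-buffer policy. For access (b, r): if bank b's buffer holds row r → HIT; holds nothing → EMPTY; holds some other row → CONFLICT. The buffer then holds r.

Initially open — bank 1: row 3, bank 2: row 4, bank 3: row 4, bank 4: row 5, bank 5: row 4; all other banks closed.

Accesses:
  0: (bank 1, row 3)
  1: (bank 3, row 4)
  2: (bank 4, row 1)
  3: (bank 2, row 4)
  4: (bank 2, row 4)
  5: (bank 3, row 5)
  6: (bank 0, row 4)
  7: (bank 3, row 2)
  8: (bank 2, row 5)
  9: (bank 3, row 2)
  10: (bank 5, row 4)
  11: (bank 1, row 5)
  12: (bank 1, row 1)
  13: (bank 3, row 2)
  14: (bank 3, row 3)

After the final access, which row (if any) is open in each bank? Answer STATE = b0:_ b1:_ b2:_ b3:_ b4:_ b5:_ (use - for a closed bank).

STATE = b0:4 b1:1 b2:5 b3:3 b4:1 b5:4

0: bank 1 row 3 — prev 3 → HIT
1: bank 3 row 4 — prev 4 → HIT
2: bank 4 row 1 — prev 5 → CONFLICT
3: bank 2 row 4 — prev 4 → HIT
4: bank 2 row 4 — prev 4 → HIT
5: bank 3 row 5 — prev 4 → CONFLICT
6: bank 0 row 4 — prev None → EMPTY
7: bank 3 row 2 — prev 5 → CONFLICT
8: bank 2 row 5 — prev 4 → CONFLICT
9: bank 3 row 2 — prev 2 → HIT
10: bank 5 row 4 — prev 4 → HIT
11: bank 1 row 5 — prev 3 → CONFLICT
12: bank 1 row 1 — prev 5 → CONFLICT
13: bank 3 row 2 — prev 2 → HIT
14: bank 3 row 3 — prev 2 → CONFLICT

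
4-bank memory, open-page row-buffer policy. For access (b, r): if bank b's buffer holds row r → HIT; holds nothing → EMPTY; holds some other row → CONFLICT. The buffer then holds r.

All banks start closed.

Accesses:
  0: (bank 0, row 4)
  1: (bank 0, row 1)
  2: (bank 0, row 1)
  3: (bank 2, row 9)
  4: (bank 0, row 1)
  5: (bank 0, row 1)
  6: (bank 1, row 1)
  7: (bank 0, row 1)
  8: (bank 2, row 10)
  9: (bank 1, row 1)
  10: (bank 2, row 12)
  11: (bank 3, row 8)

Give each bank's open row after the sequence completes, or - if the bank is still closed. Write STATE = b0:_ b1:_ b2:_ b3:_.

#0 (0,4) E
#1 (0,1) C  (was 4)
#2 (0,1) H  (was 1)
#3 (2,9) E
#4 (0,1) H  (was 1)
#5 (0,1) H  (was 1)
#6 (1,1) E
#7 (0,1) H  (was 1)
#8 (2,10) C  (was 9)
#9 (1,1) H  (was 1)
#10 (2,12) C  (was 10)
#11 (3,8) E

STATE = b0:1 b1:1 b2:12 b3:8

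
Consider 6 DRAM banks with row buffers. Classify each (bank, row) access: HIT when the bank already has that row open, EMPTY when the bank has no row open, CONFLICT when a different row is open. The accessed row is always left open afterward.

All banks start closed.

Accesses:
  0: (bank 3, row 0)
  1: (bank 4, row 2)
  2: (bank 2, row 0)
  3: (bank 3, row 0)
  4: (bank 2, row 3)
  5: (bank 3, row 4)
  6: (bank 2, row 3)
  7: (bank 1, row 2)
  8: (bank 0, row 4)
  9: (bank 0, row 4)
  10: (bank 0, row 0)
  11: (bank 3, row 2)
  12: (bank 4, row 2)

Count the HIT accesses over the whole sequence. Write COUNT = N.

COUNT = 4

  [0] b3 r0: no row ⇒ E
  [1] b4 r2: no row ⇒ E
  [2] b2 r0: no row ⇒ E
  [3] b3 r0: had r0 ⇒ H
  [4] b2 r3: had r0 ⇒ C
  [5] b3 r4: had r0 ⇒ C
  [6] b2 r3: had r3 ⇒ H
  [7] b1 r2: no row ⇒ E
  [8] b0 r4: no row ⇒ E
  [9] b0 r4: had r4 ⇒ H
  [10] b0 r0: had r4 ⇒ C
  [11] b3 r2: had r4 ⇒ C
  [12] b4 r2: had r2 ⇒ H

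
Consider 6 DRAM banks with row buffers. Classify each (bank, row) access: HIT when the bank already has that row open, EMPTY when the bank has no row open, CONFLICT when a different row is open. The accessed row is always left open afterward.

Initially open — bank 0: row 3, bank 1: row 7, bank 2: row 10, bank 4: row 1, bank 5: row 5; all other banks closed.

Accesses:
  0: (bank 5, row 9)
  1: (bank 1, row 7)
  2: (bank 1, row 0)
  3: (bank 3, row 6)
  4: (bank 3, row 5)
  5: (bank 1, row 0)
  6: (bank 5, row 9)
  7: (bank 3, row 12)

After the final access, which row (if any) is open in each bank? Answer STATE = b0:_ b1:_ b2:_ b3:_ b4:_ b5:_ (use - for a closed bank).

step 0: bank5 5->9 [CONFLICT]
step 1: bank1 7->7 [HIT]
step 2: bank1 7->0 [CONFLICT]
step 3: bank3 None->6 [EMPTY]
step 4: bank3 6->5 [CONFLICT]
step 5: bank1 0->0 [HIT]
step 6: bank5 9->9 [HIT]
step 7: bank3 5->12 [CONFLICT]

STATE = b0:3 b1:0 b2:10 b3:12 b4:1 b5:9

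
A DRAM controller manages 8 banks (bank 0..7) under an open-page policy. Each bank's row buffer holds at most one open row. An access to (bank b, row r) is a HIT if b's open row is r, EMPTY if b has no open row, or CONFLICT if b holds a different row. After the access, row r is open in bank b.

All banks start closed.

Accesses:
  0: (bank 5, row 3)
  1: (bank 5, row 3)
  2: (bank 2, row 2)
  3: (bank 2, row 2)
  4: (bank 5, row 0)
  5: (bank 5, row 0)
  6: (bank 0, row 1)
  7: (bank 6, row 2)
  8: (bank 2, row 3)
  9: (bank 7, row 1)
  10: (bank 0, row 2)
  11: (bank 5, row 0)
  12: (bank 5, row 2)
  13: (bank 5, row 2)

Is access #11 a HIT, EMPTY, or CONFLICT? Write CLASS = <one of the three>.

CLASS = HIT

#0 (5,3) E
#1 (5,3) H  (was 3)
#2 (2,2) E
#3 (2,2) H  (was 2)
#4 (5,0) C  (was 3)
#5 (5,0) H  (was 0)
#6 (0,1) E
#7 (6,2) E
#8 (2,3) C  (was 2)
#9 (7,1) E
#10 (0,2) C  (was 1)
#11 (5,0) H  (was 0)
#12 (5,2) C  (was 0)
#13 (5,2) H  (was 2)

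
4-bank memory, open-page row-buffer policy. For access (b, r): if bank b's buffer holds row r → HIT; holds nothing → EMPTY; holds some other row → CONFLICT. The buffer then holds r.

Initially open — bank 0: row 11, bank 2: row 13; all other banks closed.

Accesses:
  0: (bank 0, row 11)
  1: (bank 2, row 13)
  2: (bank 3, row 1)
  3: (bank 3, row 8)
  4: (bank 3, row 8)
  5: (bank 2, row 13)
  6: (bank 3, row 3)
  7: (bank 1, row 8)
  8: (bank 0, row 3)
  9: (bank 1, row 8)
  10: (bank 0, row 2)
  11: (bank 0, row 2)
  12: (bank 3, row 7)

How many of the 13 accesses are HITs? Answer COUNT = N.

COUNT = 6

0: bank 0 row 11 — prev 11 → HIT
1: bank 2 row 13 — prev 13 → HIT
2: bank 3 row 1 — prev None → EMPTY
3: bank 3 row 8 — prev 1 → CONFLICT
4: bank 3 row 8 — prev 8 → HIT
5: bank 2 row 13 — prev 13 → HIT
6: bank 3 row 3 — prev 8 → CONFLICT
7: bank 1 row 8 — prev None → EMPTY
8: bank 0 row 3 — prev 11 → CONFLICT
9: bank 1 row 8 — prev 8 → HIT
10: bank 0 row 2 — prev 3 → CONFLICT
11: bank 0 row 2 — prev 2 → HIT
12: bank 3 row 7 — prev 3 → CONFLICT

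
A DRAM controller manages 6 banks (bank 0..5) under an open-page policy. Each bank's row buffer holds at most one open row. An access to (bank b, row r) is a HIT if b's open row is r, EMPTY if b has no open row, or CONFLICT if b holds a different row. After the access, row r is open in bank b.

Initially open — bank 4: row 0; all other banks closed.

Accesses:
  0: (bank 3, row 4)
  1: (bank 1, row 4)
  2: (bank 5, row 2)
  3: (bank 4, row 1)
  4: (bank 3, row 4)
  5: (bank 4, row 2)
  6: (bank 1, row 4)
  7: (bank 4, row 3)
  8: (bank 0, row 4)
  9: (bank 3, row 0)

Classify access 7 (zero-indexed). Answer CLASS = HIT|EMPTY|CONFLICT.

CLASS = CONFLICT

0: bank 3 row 4 — prev None → EMPTY
1: bank 1 row 4 — prev None → EMPTY
2: bank 5 row 2 — prev None → EMPTY
3: bank 4 row 1 — prev 0 → CONFLICT
4: bank 3 row 4 — prev 4 → HIT
5: bank 4 row 2 — prev 1 → CONFLICT
6: bank 1 row 4 — prev 4 → HIT
7: bank 4 row 3 — prev 2 → CONFLICT
8: bank 0 row 4 — prev None → EMPTY
9: bank 3 row 0 — prev 4 → CONFLICT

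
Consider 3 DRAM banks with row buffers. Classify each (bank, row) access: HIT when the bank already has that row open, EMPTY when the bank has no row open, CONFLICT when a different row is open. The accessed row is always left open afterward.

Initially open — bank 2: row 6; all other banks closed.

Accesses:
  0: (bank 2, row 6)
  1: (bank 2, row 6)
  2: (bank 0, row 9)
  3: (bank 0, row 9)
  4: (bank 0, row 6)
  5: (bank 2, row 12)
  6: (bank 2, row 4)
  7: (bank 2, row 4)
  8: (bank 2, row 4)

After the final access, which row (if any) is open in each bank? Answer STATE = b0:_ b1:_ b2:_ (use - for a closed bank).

#0 (2,6) H  (was 6)
#1 (2,6) H  (was 6)
#2 (0,9) E
#3 (0,9) H  (was 9)
#4 (0,6) C  (was 9)
#5 (2,12) C  (was 6)
#6 (2,4) C  (was 12)
#7 (2,4) H  (was 4)
#8 (2,4) H  (was 4)

STATE = b0:6 b1:- b2:4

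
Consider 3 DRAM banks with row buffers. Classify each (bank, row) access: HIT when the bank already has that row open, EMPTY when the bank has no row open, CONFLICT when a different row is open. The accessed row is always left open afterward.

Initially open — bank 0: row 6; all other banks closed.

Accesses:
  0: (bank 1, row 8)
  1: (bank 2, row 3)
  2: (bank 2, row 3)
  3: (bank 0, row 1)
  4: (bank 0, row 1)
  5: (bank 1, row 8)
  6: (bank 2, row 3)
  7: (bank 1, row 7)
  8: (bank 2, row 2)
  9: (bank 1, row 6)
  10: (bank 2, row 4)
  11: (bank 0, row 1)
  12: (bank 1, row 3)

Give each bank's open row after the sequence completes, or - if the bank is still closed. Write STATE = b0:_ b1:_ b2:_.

  [0] b1 r8: no row ⇒ E
  [1] b2 r3: no row ⇒ E
  [2] b2 r3: had r3 ⇒ H
  [3] b0 r1: had r6 ⇒ C
  [4] b0 r1: had r1 ⇒ H
  [5] b1 r8: had r8 ⇒ H
  [6] b2 r3: had r3 ⇒ H
  [7] b1 r7: had r8 ⇒ C
  [8] b2 r2: had r3 ⇒ C
  [9] b1 r6: had r7 ⇒ C
  [10] b2 r4: had r2 ⇒ C
  [11] b0 r1: had r1 ⇒ H
  [12] b1 r3: had r6 ⇒ C

STATE = b0:1 b1:3 b2:4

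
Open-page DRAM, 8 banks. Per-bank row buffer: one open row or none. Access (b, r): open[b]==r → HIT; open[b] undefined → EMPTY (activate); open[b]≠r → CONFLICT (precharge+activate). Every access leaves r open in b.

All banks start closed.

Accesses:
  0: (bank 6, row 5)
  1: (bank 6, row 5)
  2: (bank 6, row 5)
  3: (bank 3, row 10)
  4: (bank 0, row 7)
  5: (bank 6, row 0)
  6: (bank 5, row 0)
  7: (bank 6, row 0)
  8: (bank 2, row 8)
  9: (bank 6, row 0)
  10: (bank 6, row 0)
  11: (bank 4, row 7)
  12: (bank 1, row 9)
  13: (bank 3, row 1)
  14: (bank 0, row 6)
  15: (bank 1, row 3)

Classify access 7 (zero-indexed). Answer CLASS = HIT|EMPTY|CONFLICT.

CLASS = HIT

  [0] b6 r5: no row ⇒ E
  [1] b6 r5: had r5 ⇒ H
  [2] b6 r5: had r5 ⇒ H
  [3] b3 r10: no row ⇒ E
  [4] b0 r7: no row ⇒ E
  [5] b6 r0: had r5 ⇒ C
  [6] b5 r0: no row ⇒ E
  [7] b6 r0: had r0 ⇒ H
  [8] b2 r8: no row ⇒ E
  [9] b6 r0: had r0 ⇒ H
  [10] b6 r0: had r0 ⇒ H
  [11] b4 r7: no row ⇒ E
  [12] b1 r9: no row ⇒ E
  [13] b3 r1: had r10 ⇒ C
  [14] b0 r6: had r7 ⇒ C
  [15] b1 r3: had r9 ⇒ C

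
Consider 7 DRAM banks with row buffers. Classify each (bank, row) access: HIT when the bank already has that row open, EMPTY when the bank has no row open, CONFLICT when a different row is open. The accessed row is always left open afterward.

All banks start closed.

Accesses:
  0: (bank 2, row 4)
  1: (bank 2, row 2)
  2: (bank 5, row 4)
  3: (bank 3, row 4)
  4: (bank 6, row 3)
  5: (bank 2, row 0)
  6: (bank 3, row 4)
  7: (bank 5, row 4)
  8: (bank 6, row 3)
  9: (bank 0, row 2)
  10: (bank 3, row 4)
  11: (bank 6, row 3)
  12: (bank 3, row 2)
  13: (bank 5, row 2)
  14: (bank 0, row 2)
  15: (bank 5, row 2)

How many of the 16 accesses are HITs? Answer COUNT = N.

step 0: bank2 None->4 [EMPTY]
step 1: bank2 4->2 [CONFLICT]
step 2: bank5 None->4 [EMPTY]
step 3: bank3 None->4 [EMPTY]
step 4: bank6 None->3 [EMPTY]
step 5: bank2 2->0 [CONFLICT]
step 6: bank3 4->4 [HIT]
step 7: bank5 4->4 [HIT]
step 8: bank6 3->3 [HIT]
step 9: bank0 None->2 [EMPTY]
step 10: bank3 4->4 [HIT]
step 11: bank6 3->3 [HIT]
step 12: bank3 4->2 [CONFLICT]
step 13: bank5 4->2 [CONFLICT]
step 14: bank0 2->2 [HIT]
step 15: bank5 2->2 [HIT]

COUNT = 7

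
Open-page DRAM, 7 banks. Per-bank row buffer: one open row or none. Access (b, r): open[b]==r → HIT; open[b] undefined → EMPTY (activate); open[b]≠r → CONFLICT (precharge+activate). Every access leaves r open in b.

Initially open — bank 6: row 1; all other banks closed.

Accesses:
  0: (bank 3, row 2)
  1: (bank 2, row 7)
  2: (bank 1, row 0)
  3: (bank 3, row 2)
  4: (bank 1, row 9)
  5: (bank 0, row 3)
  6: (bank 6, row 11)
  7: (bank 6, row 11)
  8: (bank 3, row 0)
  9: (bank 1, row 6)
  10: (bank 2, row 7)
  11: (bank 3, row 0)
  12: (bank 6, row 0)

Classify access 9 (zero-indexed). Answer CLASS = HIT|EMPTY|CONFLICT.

step 0: bank3 None->2 [EMPTY]
step 1: bank2 None->7 [EMPTY]
step 2: bank1 None->0 [EMPTY]
step 3: bank3 2->2 [HIT]
step 4: bank1 0->9 [CONFLICT]
step 5: bank0 None->3 [EMPTY]
step 6: bank6 1->11 [CONFLICT]
step 7: bank6 11->11 [HIT]
step 8: bank3 2->0 [CONFLICT]
step 9: bank1 9->6 [CONFLICT]
step 10: bank2 7->7 [HIT]
step 11: bank3 0->0 [HIT]
step 12: bank6 11->0 [CONFLICT]

CLASS = CONFLICT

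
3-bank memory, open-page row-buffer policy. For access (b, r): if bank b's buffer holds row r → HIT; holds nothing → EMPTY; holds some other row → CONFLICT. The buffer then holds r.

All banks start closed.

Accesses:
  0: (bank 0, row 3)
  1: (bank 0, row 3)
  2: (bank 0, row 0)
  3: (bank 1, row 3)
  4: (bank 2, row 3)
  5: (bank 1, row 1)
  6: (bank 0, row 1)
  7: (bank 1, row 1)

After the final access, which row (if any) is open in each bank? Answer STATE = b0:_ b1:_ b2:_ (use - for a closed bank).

STATE = b0:1 b1:1 b2:3

step 0: bank0 None->3 [EMPTY]
step 1: bank0 3->3 [HIT]
step 2: bank0 3->0 [CONFLICT]
step 3: bank1 None->3 [EMPTY]
step 4: bank2 None->3 [EMPTY]
step 5: bank1 3->1 [CONFLICT]
step 6: bank0 0->1 [CONFLICT]
step 7: bank1 1->1 [HIT]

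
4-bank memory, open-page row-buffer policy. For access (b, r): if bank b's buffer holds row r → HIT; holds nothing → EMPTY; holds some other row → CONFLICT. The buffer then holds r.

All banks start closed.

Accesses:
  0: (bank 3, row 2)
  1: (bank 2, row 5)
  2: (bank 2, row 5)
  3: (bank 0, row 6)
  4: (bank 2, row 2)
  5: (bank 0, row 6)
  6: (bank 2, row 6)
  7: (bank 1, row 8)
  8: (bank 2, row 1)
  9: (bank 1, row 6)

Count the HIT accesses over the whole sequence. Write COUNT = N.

COUNT = 2

0: bank 3 row 2 — prev None → EMPTY
1: bank 2 row 5 — prev None → EMPTY
2: bank 2 row 5 — prev 5 → HIT
3: bank 0 row 6 — prev None → EMPTY
4: bank 2 row 2 — prev 5 → CONFLICT
5: bank 0 row 6 — prev 6 → HIT
6: bank 2 row 6 — prev 2 → CONFLICT
7: bank 1 row 8 — prev None → EMPTY
8: bank 2 row 1 — prev 6 → CONFLICT
9: bank 1 row 6 — prev 8 → CONFLICT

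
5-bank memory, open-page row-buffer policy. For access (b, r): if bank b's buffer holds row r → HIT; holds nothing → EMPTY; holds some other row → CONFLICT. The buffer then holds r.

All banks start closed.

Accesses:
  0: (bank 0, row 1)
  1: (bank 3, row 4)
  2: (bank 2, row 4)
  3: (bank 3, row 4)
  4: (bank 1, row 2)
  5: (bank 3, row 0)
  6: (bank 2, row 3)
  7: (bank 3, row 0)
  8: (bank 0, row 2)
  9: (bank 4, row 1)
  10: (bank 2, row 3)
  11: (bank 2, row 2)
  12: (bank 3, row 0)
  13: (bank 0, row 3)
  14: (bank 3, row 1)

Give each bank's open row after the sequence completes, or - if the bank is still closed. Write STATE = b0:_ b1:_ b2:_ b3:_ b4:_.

  [0] b0 r1: no row ⇒ E
  [1] b3 r4: no row ⇒ E
  [2] b2 r4: no row ⇒ E
  [3] b3 r4: had r4 ⇒ H
  [4] b1 r2: no row ⇒ E
  [5] b3 r0: had r4 ⇒ C
  [6] b2 r3: had r4 ⇒ C
  [7] b3 r0: had r0 ⇒ H
  [8] b0 r2: had r1 ⇒ C
  [9] b4 r1: no row ⇒ E
  [10] b2 r3: had r3 ⇒ H
  [11] b2 r2: had r3 ⇒ C
  [12] b3 r0: had r0 ⇒ H
  [13] b0 r3: had r2 ⇒ C
  [14] b3 r1: had r0 ⇒ C

STATE = b0:3 b1:2 b2:2 b3:1 b4:1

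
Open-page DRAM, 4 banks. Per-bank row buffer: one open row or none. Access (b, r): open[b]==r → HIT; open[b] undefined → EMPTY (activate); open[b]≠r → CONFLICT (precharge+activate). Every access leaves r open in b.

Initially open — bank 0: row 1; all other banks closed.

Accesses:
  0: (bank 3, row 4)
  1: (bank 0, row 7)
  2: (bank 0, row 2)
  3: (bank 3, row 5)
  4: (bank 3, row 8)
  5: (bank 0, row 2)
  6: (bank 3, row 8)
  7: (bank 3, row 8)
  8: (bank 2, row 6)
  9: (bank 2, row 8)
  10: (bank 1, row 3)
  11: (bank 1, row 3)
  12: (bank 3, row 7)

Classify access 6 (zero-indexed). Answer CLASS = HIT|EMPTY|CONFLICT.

CLASS = HIT

  [0] b3 r4: no row ⇒ E
  [1] b0 r7: had r1 ⇒ C
  [2] b0 r2: had r7 ⇒ C
  [3] b3 r5: had r4 ⇒ C
  [4] b3 r8: had r5 ⇒ C
  [5] b0 r2: had r2 ⇒ H
  [6] b3 r8: had r8 ⇒ H
  [7] b3 r8: had r8 ⇒ H
  [8] b2 r6: no row ⇒ E
  [9] b2 r8: had r6 ⇒ C
  [10] b1 r3: no row ⇒ E
  [11] b1 r3: had r3 ⇒ H
  [12] b3 r7: had r8 ⇒ C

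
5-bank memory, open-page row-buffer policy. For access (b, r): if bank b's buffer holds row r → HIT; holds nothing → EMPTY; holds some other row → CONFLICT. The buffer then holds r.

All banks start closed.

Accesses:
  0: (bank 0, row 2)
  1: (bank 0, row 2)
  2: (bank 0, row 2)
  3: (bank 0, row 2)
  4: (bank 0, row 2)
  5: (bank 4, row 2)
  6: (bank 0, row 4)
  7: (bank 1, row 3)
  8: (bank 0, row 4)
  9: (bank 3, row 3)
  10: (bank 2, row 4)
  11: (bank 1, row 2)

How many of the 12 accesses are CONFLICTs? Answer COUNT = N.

step 0: bank0 None->2 [EMPTY]
step 1: bank0 2->2 [HIT]
step 2: bank0 2->2 [HIT]
step 3: bank0 2->2 [HIT]
step 4: bank0 2->2 [HIT]
step 5: bank4 None->2 [EMPTY]
step 6: bank0 2->4 [CONFLICT]
step 7: bank1 None->3 [EMPTY]
step 8: bank0 4->4 [HIT]
step 9: bank3 None->3 [EMPTY]
step 10: bank2 None->4 [EMPTY]
step 11: bank1 3->2 [CONFLICT]

COUNT = 2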